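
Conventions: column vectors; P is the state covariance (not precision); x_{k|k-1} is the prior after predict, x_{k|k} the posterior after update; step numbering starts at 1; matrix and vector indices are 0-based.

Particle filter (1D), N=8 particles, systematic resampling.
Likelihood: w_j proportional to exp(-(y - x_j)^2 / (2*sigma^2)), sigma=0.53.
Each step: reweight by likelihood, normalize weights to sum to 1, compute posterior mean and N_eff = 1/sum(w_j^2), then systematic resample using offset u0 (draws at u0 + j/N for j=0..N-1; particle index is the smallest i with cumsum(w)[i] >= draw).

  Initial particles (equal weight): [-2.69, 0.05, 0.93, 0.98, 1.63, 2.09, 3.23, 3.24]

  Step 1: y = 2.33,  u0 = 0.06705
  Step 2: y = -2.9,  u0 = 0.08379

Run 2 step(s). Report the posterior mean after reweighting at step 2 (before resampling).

step 1: w=[0.0000, 0.0001, 0.0165, 0.0210, 0.2253, 0.4864, 0.1274, 0.1234]  mean=2.2311  Neff=3.1302  idx=[4, 4, 5, 5, 5, 5, 6, 7]
step 2: w=[0.4996, 0.4996, 0.0002, 0.0002, 0.0002, 0.0002, 0.0000, 0.0000]  mean=1.6304  Neff=2.0033  idx=[0, 0, 0, 0, 1, 1, 1, 1]

post_mean = 1.6304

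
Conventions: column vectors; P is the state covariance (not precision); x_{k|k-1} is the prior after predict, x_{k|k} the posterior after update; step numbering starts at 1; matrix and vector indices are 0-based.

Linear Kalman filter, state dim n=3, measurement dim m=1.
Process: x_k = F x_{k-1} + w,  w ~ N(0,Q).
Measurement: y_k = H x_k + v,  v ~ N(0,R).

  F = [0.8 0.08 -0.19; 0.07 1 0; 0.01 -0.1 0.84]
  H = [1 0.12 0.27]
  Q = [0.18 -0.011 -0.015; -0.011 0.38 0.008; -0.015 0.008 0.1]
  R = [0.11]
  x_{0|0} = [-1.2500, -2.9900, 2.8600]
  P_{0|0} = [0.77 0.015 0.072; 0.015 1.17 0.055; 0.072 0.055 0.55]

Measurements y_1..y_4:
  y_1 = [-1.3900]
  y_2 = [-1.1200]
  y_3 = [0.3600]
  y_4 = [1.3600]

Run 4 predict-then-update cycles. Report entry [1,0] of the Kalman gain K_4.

step 1: x^-=[-1.7826, -3.0775, 2.6889]  P^-=[0.6785 0.1264 -0.0542; 0.1264 1.5559 -0.0580; -0.0542 -0.0580 0.4918]  S=[0.8441]  K=[0.8045; 0.3524; 0.0849]  nu=[0.0359]  x^+=[-1.7537, -3.0649, 2.6919]  P^+=[0.1322 -0.1129 -0.1118; -0.1129 1.4511 -0.0832; -0.1118 -0.0832 0.4857]
step 2: x^-=[-2.1596, -3.1876, 2.5502]  P^-=[0.3135 0.0388 -0.1762; 0.0388 1.8159 -0.2138; -0.1762 -0.2138 0.4696]  S=[0.3842]  K=[0.7043; 0.5180; -0.1955]  nu=[0.7336]  x^+=[-1.6429, -2.8076, 2.4068]  P^+=[0.1229 -0.1013 -0.1233; -0.1013 1.7128 -0.1749; -0.1233 -0.1749 0.4549]
step 3: x^-=[-1.9963, -2.9226, 2.2860]  P^-=[0.3159 0.0862 -0.1900; 0.0862 2.0792 -0.3177; -0.1900 -0.3177 0.4656]  S=[0.3873]  K=[0.7099; 0.6453; -0.2645]  nu=[2.0897]  x^+=[-0.5127, -1.5742, 1.7333]  P^+=[0.1207 -0.0912 -0.1173; -0.0912 1.9180 -0.2516; -0.1173 -0.2516 0.4385]
step 4: x^-=[-0.8654, -1.6101, 1.6083]  P^-=[0.3170 0.1251 -0.1924; 0.1251 2.2858 -0.4022; -0.1924 -0.4022 0.4691]  S=[0.3941]  K=[0.7105; 0.7377; -0.2894]  nu=[1.9844]  x^+=[0.5445, -0.1462, 1.0341]  P^+=[0.1180 -0.0815 -0.1114; -0.0815 2.0713 -0.3181; -0.1114 -0.3181 0.4361]

K[1,0] = 0.7377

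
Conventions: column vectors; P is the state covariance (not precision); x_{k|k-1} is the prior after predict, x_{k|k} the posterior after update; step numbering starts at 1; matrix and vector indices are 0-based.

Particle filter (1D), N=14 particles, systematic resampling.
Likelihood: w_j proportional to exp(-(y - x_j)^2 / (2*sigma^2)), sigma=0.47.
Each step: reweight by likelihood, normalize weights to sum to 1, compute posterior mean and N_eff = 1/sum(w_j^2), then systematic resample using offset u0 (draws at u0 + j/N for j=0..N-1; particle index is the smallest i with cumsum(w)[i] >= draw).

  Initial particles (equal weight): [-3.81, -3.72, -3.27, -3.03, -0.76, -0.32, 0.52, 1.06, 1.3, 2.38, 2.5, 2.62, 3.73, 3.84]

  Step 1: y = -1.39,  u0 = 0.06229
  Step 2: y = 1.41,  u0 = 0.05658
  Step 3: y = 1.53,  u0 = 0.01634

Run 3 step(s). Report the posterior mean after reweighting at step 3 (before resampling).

step 1: w=[0.0000, 0.0000, 0.0007, 0.0047, 0.8396, 0.1545, 0.0005, 0.0000, 0.0000, 0.0000, 0.0000, 0.0000, 0.0000, 0.0000]  mean=-0.7038  Neff=1.3720  idx=[4, 4, 4, 4, 4, 4, 4, 4, 4, 4, 4, 5, 5, 5]
step 2: w=[0.0064, 0.0064, 0.0064, 0.0064, 0.0064, 0.0064, 0.0064, 0.0064, 0.0064, 0.0064, 0.0064, 0.3100, 0.3100, 0.3100]  mean=-0.3509  Neff=3.4641  idx=[8, 11, 11, 11, 11, 12, 12, 12, 12, 13, 13, 13, 13, 13]
step 3: w=[0.0012, 0.0768, 0.0768, 0.0768, 0.0768, 0.0768, 0.0768, 0.0768, 0.0768, 0.0768, 0.0768, 0.0768, 0.0768, 0.0768]  mean=-0.3205  Neff=13.0321  idx=[1, 2, 3, 3, 4, 5, 6, 7, 8, 9, 10, 11, 12, 13]

post_mean = -0.3205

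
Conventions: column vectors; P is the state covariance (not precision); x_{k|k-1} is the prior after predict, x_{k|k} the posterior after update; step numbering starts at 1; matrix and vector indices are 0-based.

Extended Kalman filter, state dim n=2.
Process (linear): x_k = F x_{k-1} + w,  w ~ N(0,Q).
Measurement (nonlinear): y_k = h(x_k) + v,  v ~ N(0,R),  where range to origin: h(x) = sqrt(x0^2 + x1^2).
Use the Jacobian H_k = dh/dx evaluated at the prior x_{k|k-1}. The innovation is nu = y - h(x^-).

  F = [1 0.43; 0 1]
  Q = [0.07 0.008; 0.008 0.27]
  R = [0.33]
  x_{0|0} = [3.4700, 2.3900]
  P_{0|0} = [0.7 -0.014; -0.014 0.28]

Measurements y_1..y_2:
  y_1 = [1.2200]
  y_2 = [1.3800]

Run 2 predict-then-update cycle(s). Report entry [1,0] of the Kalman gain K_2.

step 1: x^-=[4.4977, 2.3900]  P^-=[0.8097 0.1144; 0.1144 0.5500]  H_jac=[0.8831 0.4692]  S=[1.1774]  K=[0.6529; 0.3050]  nu=[-3.8733]  x^+=[1.9687, 1.2086]  P^+=[0.3078 -0.1201; -0.1201 0.4405]
step 2: x^-=[2.4884, 1.2086]  P^-=[0.3560 0.0773; 0.0773 0.7105]  H_jac=[0.8995 0.4369]  S=[0.8144]  K=[0.4347; 0.4665]  nu=[-1.3864]  x^+=[1.8858, 0.5618]  P^+=[0.2021 -0.0878; -0.0878 0.5332]

K[1,0] = 0.4665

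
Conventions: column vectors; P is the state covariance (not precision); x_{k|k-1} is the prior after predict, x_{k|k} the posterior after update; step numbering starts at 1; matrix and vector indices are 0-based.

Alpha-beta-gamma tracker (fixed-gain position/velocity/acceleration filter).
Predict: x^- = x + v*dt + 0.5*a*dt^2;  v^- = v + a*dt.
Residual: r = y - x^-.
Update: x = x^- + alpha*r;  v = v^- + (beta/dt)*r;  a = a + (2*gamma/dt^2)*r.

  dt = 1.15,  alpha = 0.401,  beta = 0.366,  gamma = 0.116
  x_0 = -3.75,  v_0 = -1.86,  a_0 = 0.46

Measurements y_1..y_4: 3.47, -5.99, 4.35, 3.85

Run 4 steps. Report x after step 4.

step 1: x_pred=-5.5848  r=9.0548  x^+=-1.9538  v^+=1.5508  a^+=2.0484
step 2: x_pred=1.1841  r=-7.1741  x^+=-1.6927  v^+=1.6233  a^+=0.7899
step 3: x_pred=0.6964  r=3.6536  x^+=2.1615  v^+=3.6945  a^+=1.4309
step 4: x_pred=7.3563  r=-3.5063  x^+=5.9503  v^+=4.2241  a^+=0.8158

x_post = 5.9503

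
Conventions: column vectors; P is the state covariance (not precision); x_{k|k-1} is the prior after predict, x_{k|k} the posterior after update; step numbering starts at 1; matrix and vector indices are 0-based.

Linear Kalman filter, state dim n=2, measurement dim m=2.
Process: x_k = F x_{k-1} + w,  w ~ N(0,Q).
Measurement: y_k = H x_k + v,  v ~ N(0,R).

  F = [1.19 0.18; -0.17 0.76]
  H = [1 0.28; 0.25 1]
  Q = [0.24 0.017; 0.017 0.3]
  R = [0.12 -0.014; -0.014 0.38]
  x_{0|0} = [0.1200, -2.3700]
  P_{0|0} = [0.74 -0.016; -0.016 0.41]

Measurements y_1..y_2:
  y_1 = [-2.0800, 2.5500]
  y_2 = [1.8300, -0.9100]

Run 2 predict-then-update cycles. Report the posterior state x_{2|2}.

step 1: x^-=[-0.2838, -1.8216]  P^-=[1.2943 -0.0906; -0.0906 0.5623]  S=[1.4077 0.3701; 0.3701 0.9779]  K=[0.9315 -0.1143; -0.1084 0.5929]  nu=[-1.2862, 4.4425]  x^+=[-1.9896, 0.9517]  P^+=[0.1389 -0.0912; -0.0912 0.2496]
step 2: x^-=[-2.1963, 1.0615]  P^-=[0.4057 -0.0566; -0.0566 0.4718]  S=[0.5310 0.1589; 0.1589 0.8488]  K=[0.7611 -0.0897; -0.0204 0.5429]  nu=[3.7290, -1.4225]  x^+=[0.7695, 0.2131]  P^+=[0.1130 -0.0730; -0.0730 0.2249]

x_post = [0.7695, 0.2131]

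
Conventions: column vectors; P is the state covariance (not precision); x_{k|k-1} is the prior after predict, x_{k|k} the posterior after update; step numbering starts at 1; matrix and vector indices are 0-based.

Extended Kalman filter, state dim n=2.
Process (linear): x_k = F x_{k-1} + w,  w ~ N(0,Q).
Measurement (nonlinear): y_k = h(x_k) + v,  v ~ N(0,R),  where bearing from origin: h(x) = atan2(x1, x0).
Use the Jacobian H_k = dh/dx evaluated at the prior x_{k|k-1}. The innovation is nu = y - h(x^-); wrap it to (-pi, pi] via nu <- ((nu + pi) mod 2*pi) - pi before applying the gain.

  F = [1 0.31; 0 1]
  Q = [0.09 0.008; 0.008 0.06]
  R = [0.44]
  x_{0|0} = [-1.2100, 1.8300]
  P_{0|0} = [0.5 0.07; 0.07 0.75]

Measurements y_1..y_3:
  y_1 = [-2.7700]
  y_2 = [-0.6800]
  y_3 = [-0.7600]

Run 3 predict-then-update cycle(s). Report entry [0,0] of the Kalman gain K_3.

step 1: x^-=[-0.6427, 1.8300]  P^-=[0.7055 0.3105; 0.3105 0.8100]  H_jac=[-0.4864 -0.1708]  S=[0.6822]  K=[-0.5808; -0.4243]  nu=[1.6046]  x^+=[-1.5747, 1.1492]  P^+=[0.4753 0.1424; 0.1424 0.6872]
step 2: x^-=[-1.2184, 1.1492]  P^-=[0.7197 0.3634; 0.3634 0.7472]  H_jac=[-0.4097 -0.4343]  S=[0.8311]  K=[-0.5447; -0.5697]  nu=[-3.0654]  x^+=[0.4513, 2.8955]  P^+=[0.4731 0.1056; 0.1056 0.4775]
step 3: x^-=[1.3489, 2.8955]  P^-=[0.6744 0.2616; 0.2616 0.5375]  H_jac=[-0.2838 0.1322]  S=[0.4841]  K=[-0.3239; -0.0066]  nu=[-1.8948]  x^+=[1.9627, 2.9079]  P^+=[0.6236 0.2606; 0.2606 0.5375]

K[0,0] = -0.3239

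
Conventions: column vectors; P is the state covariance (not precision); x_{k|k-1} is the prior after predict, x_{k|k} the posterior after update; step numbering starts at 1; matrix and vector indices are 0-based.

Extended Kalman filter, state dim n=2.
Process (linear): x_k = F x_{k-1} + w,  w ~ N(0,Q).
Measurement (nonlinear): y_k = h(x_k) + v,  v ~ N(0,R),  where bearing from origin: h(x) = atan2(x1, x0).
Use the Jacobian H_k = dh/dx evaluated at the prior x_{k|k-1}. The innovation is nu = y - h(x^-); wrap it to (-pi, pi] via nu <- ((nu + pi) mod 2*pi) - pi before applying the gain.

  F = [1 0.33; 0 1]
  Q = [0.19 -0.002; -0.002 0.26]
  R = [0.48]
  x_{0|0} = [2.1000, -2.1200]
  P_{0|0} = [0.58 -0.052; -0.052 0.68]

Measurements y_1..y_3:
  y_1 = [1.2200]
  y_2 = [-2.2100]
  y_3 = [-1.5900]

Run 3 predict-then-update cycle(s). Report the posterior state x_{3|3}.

step 1: x^-=[1.4004, -2.1200]  P^-=[0.8097 0.1704; 0.1704 0.9400]  H_jac=[0.3284 0.2169]  S=[0.6358]  K=[0.4763; 0.4087]  nu=[2.2070]  x^+=[2.4517, -1.2180]  P^+=[0.6655 0.0466; 0.0466 0.8338]
step 2: x^-=[2.0498, -1.2180]  P^-=[0.9770 0.3198; 0.3198 1.0938]  H_jac=[0.2142 0.3606]  S=[0.7164]  K=[0.4531; 0.6461]  nu=[-1.6739]  x^+=[1.2914, -2.2994]  P^+=[0.8299 0.1100; 0.1100 0.7947]
step 3: x^-=[0.5326, -2.2994]  P^-=[1.1791 0.3703; 0.3703 1.0547]  H_jac=[0.4128 0.0956]  S=[0.7197]  K=[0.7254; 0.3524]  nu=[-0.2468]  x^+=[0.3536, -2.3864]  P^+=[0.8004 0.1863; 0.1863 0.9653]

x_post = [0.3536, -2.3864]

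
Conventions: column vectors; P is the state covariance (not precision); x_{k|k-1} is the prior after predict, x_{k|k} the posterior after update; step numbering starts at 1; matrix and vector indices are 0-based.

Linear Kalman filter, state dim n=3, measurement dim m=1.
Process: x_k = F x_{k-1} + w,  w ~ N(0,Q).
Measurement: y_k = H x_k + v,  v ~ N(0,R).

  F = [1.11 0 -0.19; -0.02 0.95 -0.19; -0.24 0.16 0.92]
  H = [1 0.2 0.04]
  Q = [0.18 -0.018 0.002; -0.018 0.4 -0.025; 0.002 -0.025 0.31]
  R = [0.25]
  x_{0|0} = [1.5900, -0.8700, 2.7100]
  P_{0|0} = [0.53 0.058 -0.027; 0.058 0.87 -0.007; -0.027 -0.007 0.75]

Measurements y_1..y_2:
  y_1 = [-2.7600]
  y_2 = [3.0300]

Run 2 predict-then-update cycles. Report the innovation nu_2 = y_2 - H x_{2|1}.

innov = [5.7710]

step 1: x^-=[1.2500, -1.3732, 1.9724]  P^-=[0.8715 0.0653 -0.2886; 0.0653 1.2126 -0.0414; -0.2886 -0.0414 1.0030]  S=[1.1740]  K=[0.7436; 0.2608; -0.2187]  nu=[-3.8143]  x^+=[-1.5864, -2.3680, 2.8065]  P^+=[0.2223 -0.1624 -0.0977; -0.1624 1.1327 0.0256; -0.0977 0.0256 0.9469]
step 2: x^-=[-2.2941, -2.7511, 2.5839]  P^-=[0.5293 -0.1444 -0.3565; -0.1444 1.4527 0.0392; -0.3565 0.0392 1.2164]  S=[0.7537]  K=[0.6450; 0.1960; -0.3981]  nu=[5.7710]  x^+=[1.4282, -1.6197, 0.2864]  P^+=[0.2157 -0.2397 -0.1630; -0.2397 1.4238 0.0980; -0.1630 0.0980 1.0969]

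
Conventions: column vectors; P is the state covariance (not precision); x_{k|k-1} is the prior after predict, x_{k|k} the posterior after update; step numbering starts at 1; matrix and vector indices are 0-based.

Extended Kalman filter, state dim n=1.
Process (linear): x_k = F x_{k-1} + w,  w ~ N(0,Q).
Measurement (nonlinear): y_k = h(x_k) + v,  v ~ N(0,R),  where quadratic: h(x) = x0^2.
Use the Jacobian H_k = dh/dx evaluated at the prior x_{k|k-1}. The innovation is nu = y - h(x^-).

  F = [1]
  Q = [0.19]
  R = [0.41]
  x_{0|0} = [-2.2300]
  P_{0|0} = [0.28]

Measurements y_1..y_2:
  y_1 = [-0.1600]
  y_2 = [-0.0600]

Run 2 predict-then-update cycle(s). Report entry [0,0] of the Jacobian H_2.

step 1: x^-=[-2.2300]  P^-=[0.4700]  H_jac=[-4.4600]  S=[9.7591]  K=[-0.2148]  nu=[-5.1329]  x^+=[-1.1275]  P^+=[0.0197]
step 2: x^-=[-1.1275]  P^-=[0.2097]  H_jac=[-2.2550]  S=[1.4765]  K=[-0.3203]  nu=[-1.3312]  x^+=[-0.7011]  P^+=[0.0582]

H_jac[0,0] = -2.2550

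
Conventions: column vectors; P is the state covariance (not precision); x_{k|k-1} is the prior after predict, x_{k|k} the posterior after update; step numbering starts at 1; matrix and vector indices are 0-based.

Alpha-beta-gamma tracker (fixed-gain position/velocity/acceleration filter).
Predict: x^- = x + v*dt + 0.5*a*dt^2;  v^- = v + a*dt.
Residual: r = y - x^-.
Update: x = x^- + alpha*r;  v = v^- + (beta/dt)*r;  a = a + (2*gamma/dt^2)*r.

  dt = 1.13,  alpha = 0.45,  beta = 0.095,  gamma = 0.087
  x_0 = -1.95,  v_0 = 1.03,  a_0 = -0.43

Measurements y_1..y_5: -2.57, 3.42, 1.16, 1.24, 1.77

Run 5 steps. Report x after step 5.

x_post = 1.7396

step 1: x_pred=-1.0606  r=-1.5094  x^+=-1.7398  v^+=0.4172  a^+=-0.6357
step 2: x_pred=-1.6743  r=5.0943  x^+=0.6182  v^+=0.1272  a^+=0.0585
step 3: x_pred=0.7992  r=0.3608  x^+=0.9616  v^+=0.2236  a^+=0.1077
step 4: x_pred=1.2830  r=-0.0430  x^+=1.2636  v^+=0.3417  a^+=0.1018
step 5: x_pred=1.7147  r=0.0553  x^+=1.7396  v^+=0.4614  a^+=0.1093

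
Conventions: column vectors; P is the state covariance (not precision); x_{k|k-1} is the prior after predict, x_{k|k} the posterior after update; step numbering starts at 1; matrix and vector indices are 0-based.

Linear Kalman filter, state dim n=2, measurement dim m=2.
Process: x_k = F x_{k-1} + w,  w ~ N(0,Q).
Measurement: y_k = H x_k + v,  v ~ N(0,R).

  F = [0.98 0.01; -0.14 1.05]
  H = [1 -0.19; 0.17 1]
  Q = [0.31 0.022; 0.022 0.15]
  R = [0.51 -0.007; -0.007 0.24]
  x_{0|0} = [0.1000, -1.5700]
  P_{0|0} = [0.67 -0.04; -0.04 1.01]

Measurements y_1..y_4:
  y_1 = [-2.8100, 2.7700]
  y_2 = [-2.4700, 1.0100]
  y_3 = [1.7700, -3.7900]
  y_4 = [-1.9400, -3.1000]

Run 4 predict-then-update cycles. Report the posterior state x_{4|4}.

x_post = [-1.5012, -2.1197]

step 1: x^-=[0.0823, -1.6625]  P^-=[0.9528 -0.1004; -0.1004 1.2884]  S=[1.5475 -0.1870; -0.1870 1.5218]  K=[0.6425 0.1194; -0.1240 0.8202]  nu=[-3.2082, 4.4185]  x^+=[-1.4513, 2.3592]  P^+=[0.3210 -0.0304; -0.0304 0.2029]
step 2: x^-=[-1.3987, 2.6804]  P^-=[0.6178 -0.0512; -0.0512 0.3889]  S=[1.1612 -0.0254; -0.0254 0.6294]  K=[0.5427 0.1075; -0.0946 0.6003]  nu=[-0.5620, -1.4326]  x^+=[-1.8576, 1.8735]  P^+=[0.2714 -0.0242; -0.0242 0.1488]
step 3: x^-=[-1.8018, 2.2273]  P^-=[0.5702 -0.0385; -0.0385 0.3265]  S=[1.1066 -0.0094; -0.0094 0.5699]  K=[0.5228 0.1111; -0.0861 0.5600]  nu=[3.9949, -5.7110]  x^+=[-0.3477, -1.3151]  P^+=[0.2618 -0.0215; -0.0215 0.1387]
step 4: x^-=[-0.3539, -1.3322]  P^-=[0.5610 -0.0345; -0.0345 0.3143]  S=[1.0955 -0.0048; -0.0048 0.5588]  K=[0.5186 0.1133; -0.0836 0.5513]  nu=[-1.8392, -1.7077]  x^+=[-1.5012, -2.1197]  P^+=[0.2598 -0.0206; -0.0206 0.1364]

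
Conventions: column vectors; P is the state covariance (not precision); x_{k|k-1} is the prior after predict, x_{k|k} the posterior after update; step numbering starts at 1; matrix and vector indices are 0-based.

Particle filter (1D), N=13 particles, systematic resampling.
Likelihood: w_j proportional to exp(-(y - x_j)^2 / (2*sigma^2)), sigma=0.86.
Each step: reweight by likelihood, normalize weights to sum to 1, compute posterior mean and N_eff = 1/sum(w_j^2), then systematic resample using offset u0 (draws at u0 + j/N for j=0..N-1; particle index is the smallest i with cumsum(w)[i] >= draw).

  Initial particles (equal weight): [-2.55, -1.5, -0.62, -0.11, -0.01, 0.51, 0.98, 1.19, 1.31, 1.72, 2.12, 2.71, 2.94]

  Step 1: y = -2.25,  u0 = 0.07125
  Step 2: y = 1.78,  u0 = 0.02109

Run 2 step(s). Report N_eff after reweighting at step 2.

step 1: w=[0.5014, 0.3643, 0.0884, 0.0241, 0.0179, 0.0031, 0.0005, 0.0002, 0.0001, 0.0000, 0.0000, 0.0000, 0.0000]  mean=-1.8803  Neff=2.5455  idx=[0, 0, 0, 0, 0, 0, 1, 1, 1, 1, 1, 2, 4]
step 2: w=[0.0000, 0.0000, 0.0000, 0.0000, 0.0000, 0.0000, 0.0050, 0.0050, 0.0050, 0.0050, 0.0050, 0.1471, 0.8278]  mean=-0.1374  Neff=1.4146  idx=[10, 11, 12, 12, 12, 12, 12, 12, 12, 12, 12, 12, 12]

N_eff = 1.4146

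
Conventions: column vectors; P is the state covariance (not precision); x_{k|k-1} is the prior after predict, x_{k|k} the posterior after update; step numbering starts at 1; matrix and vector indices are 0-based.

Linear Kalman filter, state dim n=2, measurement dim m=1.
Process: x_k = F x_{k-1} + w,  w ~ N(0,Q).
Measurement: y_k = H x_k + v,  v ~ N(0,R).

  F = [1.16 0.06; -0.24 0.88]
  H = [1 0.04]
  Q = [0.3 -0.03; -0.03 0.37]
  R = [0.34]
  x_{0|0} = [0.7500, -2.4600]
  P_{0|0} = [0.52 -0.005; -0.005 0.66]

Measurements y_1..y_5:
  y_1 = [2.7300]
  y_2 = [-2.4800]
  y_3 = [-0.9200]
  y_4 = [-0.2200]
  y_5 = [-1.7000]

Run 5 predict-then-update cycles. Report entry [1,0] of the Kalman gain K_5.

step 1: x^-=[0.7224, -2.3448]  P^-=[1.0014 -0.1450; -0.1450 0.9132]  S=[1.3313]  K=[0.7479; -0.0814]  nu=[2.1014]  x^+=[2.2939, -2.5159]  P^+=[0.2568 -0.0639; -0.0639 0.9043]
step 2: x^-=[2.5100, -2.7646]  P^-=[0.6400 -0.1180; -0.1180 1.1121]  S=[0.9723]  K=[0.6533; -0.0756]  nu=[-4.8794]  x^+=[-0.6779, -2.3955]  P^+=[0.2249 -0.0700; -0.0700 1.1065]
step 3: x^-=[-0.9301, -1.9454]  P^-=[0.5969 -0.1046; -0.1046 1.2694]  S=[0.9306]  K=[0.6369; -0.0579]  nu=[0.0879]  x^+=[-0.8741, -1.9504]  P^+=[0.2194 -0.0703; -0.0703 1.2663]
step 4: x^-=[-1.1310, -1.5066]  P^-=[0.5900 -0.0950; -0.0950 1.3930]  S=[0.9246]  K=[0.6340; -0.0425]  nu=[0.9712]  x^+=[-0.5152, -1.5479]  P^+=[0.2184 -0.0701; -0.0701 1.3913]
step 5: x^-=[-0.6906, -1.2385]  P^-=[0.5891 -0.0879; -0.0879 1.4896]  S=[0.9244]  K=[0.6334; -0.0306]  nu=[-0.9599]  x^+=[-1.2986, -1.2091]  P^+=[0.2182 -0.0700; -0.0700 1.4887]

K[1,0] = -0.0306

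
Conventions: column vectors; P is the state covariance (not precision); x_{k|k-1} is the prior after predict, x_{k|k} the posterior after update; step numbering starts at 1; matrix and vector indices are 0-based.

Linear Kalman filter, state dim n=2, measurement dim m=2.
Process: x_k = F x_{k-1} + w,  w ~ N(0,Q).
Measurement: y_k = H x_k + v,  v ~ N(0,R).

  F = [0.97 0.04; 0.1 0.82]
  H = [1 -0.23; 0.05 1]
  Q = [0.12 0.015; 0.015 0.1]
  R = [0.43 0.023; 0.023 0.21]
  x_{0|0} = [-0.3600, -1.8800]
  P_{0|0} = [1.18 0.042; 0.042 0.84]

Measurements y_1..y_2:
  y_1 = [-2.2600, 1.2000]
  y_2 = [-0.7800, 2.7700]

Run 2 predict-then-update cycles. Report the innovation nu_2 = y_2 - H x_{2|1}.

innov = [0.7375, 2.4775]

step 1: x^-=[-0.4244, -1.5776]  P^-=[1.2349 0.1906; 0.1906 0.6835]  S=[1.6134 0.1159; 0.1159 0.9156]  K=[0.7250 0.1838; -0.0340 0.7612]  nu=[-2.1984, 2.7988]  x^+=[-1.5040, 0.6276]  P^+=[0.3250 0.0390; 0.0390 0.1571]
step 2: x^-=[-1.4338, 0.3642]  P^-=[0.4290 0.0829; 0.0829 0.2153]  S=[0.8323 0.0768; 0.0768 0.4347]  K=[0.4782 0.1555; -0.0067 0.5060]  nu=[0.7375, 2.4775]  x^+=[-0.6959, 1.6130]  P^+=[0.2168 0.0328; 0.0328 0.1045]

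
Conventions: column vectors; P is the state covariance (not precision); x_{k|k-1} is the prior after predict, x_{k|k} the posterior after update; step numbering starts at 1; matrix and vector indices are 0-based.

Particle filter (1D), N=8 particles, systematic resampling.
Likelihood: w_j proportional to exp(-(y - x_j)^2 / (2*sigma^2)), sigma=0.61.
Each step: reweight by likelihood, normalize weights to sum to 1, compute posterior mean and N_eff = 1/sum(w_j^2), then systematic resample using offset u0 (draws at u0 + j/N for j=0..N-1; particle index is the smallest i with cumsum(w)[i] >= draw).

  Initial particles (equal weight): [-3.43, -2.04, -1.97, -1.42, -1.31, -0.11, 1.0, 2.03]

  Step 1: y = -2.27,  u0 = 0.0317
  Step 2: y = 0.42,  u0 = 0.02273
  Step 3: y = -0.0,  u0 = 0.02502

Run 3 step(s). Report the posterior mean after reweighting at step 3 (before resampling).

post_mean = -1.3510

step 1: w=[0.0618, 0.3512, 0.3341, 0.1428, 0.1093, 0.0007, 0.0000, 0.0000]  mean=-1.9328  Neff=3.6879  idx=[0, 1, 1, 1, 2, 2, 3, 4]
step 2: w=[0.0000, 0.0097, 0.0097, 0.0097, 0.0153, 0.0153, 0.3489, 0.5914]  mean=-1.3898  Neff=2.1177  idx=[3, 6, 6, 6, 7, 7, 7, 7]
step 3: w=[0.0062, 0.1106, 0.1106, 0.1106, 0.1655, 0.1655, 0.1655, 0.1655]  mean=-1.3510  Neff=6.8348  idx=[1, 2, 3, 4, 5, 5, 6, 7]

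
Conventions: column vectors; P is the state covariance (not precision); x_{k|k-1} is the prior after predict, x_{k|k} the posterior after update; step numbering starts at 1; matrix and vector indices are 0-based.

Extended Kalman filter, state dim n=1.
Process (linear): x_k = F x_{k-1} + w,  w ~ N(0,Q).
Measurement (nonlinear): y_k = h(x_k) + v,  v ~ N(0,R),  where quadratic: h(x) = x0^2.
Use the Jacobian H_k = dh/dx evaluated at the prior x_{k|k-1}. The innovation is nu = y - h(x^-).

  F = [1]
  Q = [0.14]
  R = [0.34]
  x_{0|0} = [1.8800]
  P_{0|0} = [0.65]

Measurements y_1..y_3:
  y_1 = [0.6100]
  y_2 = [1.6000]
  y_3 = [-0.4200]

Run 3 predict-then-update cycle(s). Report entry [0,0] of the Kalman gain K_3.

step 1: x^-=[1.8800]  P^-=[0.7900]  H_jac=[3.7600]  S=[11.5087]  K=[0.2581]  nu=[-2.9244]  x^+=[1.1252]  P^+=[0.0233]
step 2: x^-=[1.1252]  P^-=[0.1633]  H_jac=[2.2504]  S=[1.1672]  K=[0.3149]  nu=[0.3339]  x^+=[1.2304]  P^+=[0.0476]
step 3: x^-=[1.2304]  P^-=[0.1876]  H_jac=[2.4607]  S=[1.4758]  K=[0.3128]  nu=[-1.9338]  x^+=[0.6255]  P^+=[0.0432]

K[0,0] = 0.3128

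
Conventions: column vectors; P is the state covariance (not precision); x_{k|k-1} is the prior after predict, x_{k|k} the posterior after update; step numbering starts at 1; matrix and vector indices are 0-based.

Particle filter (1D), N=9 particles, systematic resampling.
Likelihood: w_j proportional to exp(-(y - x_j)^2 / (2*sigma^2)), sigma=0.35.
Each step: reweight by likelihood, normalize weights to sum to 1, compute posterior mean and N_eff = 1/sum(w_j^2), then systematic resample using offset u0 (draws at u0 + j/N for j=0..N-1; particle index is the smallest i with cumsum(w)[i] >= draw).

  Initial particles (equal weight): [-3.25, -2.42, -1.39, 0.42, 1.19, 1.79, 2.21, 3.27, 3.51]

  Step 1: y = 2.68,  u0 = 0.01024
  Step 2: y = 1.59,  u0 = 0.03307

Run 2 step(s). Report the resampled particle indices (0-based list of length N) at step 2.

step 1: w=[0.0000, 0.0000, 0.0000, 0.0000, 0.0002, 0.0528, 0.5433, 0.3233, 0.0804]  mean=2.6349  Neff=2.4451  idx=[5, 6, 6, 6, 6, 6, 7, 7, 7]
step 2: w=[0.4492, 0.1101, 0.1101, 0.1101, 0.1101, 0.1101, 0.0000, 0.0000, 0.0000]  mean=2.0213  Neff=3.8098  idx=[0, 0, 0, 0, 1, 2, 3, 4, 5]

resampled_idx = [0, 0, 0, 0, 1, 2, 3, 4, 5]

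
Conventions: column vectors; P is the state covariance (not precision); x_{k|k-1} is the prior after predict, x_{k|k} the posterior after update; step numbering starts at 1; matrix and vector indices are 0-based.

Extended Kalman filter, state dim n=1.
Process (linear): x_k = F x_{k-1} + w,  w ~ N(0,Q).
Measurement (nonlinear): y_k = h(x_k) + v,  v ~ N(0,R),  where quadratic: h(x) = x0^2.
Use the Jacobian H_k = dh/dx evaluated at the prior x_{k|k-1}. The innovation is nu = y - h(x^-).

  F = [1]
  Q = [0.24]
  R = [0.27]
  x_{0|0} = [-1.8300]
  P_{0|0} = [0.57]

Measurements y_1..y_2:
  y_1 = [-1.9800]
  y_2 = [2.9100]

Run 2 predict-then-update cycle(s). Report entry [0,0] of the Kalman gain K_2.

K[0,0] = -0.4788

step 1: x^-=[-1.8300]  P^-=[0.8100]  H_jac=[-3.6600]  S=[11.1204]  K=[-0.2666]  nu=[-5.3289]  x^+=[-0.4094]  P^+=[0.0197]
step 2: x^-=[-0.4094]  P^-=[0.2597]  H_jac=[-0.8187]  S=[0.4441]  K=[-0.4788]  nu=[2.7424]  x^+=[-1.7223]  P^+=[0.1579]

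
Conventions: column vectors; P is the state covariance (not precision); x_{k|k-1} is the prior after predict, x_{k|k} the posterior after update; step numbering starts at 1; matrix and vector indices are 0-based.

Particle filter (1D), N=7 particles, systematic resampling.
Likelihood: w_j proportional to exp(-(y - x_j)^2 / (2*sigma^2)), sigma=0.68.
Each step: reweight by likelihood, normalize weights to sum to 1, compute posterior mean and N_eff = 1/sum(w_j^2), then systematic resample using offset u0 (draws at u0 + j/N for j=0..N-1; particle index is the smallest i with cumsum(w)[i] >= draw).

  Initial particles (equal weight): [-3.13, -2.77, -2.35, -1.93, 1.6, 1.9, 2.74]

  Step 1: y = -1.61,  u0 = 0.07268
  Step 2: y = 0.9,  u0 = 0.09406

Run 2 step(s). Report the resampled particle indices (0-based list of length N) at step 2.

resampled_idx = [3, 3, 4, 5, 5, 6, 6]

step 1: w=[0.0466, 0.1323, 0.3136, 0.5075, 0.0000, 0.0000, 0.0000]  mean=-2.2288  Neff=2.6628  idx=[1, 2, 2, 3, 3, 3, 3]
step 2: w=[0.0007, 0.0153, 0.0153, 0.2422, 0.2422, 0.2422, 0.2422]  mean=-1.9434  Neff=4.2540  idx=[3, 3, 4, 5, 5, 6, 6]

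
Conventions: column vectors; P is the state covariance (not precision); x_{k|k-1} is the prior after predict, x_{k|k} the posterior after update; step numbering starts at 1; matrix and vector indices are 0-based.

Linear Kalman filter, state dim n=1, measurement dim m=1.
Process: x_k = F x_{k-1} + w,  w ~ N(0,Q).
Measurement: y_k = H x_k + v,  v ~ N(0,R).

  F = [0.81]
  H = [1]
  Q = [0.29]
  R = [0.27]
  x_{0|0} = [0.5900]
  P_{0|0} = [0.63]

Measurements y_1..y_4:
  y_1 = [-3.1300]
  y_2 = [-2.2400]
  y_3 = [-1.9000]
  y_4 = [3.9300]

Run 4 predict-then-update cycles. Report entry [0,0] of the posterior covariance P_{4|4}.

P_post[0,0] = 0.1605

step 1: x^-=[0.4779]  P^-=[0.7033]  S=[0.9733]  K=[0.7226]  nu=[-3.6079]  x^+=[-2.1292]  P^+=[0.1951]
step 2: x^-=[-1.7246]  P^-=[0.4180]  S=[0.6880]  K=[0.6076]  nu=[-0.5154]  x^+=[-2.0378]  P^+=[0.1640]
step 3: x^-=[-1.6506]  P^-=[0.3976]  S=[0.6676]  K=[0.5956]  nu=[-0.2494]  x^+=[-1.7991]  P^+=[0.1608]
step 4: x^-=[-1.4573]  P^-=[0.3955]  S=[0.6655]  K=[0.5943]  nu=[5.3873]  x^+=[1.7443]  P^+=[0.1605]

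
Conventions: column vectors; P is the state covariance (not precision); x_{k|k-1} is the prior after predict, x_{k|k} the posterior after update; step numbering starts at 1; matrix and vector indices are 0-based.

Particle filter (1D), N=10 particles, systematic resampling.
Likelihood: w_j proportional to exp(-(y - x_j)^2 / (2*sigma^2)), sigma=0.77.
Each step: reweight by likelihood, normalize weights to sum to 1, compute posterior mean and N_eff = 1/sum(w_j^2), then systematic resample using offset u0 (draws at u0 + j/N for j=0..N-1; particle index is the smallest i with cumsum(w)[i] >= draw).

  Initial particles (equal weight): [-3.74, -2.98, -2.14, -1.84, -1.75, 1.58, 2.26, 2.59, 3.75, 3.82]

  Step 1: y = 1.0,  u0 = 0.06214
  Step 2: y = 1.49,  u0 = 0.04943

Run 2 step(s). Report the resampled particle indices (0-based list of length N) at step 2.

resampled_idx = [0, 1, 2, 2, 3, 4, 5, 6, 7, 8]

step 1: w=[0.0000, 0.0000, 0.0002, 0.0010, 0.0015, 0.6607, 0.2300, 0.1041, 0.0015, 0.0011]  mean=1.8380  Neff=1.9990  idx=[5, 5, 5, 5, 5, 5, 5, 6, 6, 7]
step 2: w=[0.1165, 0.1165, 0.1165, 0.1165, 0.1165, 0.1165, 0.1165, 0.0711, 0.0711, 0.0423]  mean=1.7195  Neff=9.3544  idx=[0, 1, 2, 2, 3, 4, 5, 6, 7, 8]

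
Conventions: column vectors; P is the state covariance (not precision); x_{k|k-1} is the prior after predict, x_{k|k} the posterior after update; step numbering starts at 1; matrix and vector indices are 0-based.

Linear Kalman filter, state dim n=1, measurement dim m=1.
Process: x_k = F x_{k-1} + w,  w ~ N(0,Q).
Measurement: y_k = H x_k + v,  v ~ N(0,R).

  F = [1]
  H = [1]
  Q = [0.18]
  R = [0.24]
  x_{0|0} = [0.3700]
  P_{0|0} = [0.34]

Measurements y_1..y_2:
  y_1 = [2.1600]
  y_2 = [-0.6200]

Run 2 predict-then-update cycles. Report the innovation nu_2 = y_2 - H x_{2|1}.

innov = [-2.2147]

step 1: x^-=[0.3700]  P^-=[0.5200]  S=[0.7600]  K=[0.6842]  nu=[1.7900]  x^+=[1.5947]  P^+=[0.1642]
step 2: x^-=[1.5947]  P^-=[0.3442]  S=[0.5842]  K=[0.5892]  nu=[-2.2147]  x^+=[0.2898]  P^+=[0.1414]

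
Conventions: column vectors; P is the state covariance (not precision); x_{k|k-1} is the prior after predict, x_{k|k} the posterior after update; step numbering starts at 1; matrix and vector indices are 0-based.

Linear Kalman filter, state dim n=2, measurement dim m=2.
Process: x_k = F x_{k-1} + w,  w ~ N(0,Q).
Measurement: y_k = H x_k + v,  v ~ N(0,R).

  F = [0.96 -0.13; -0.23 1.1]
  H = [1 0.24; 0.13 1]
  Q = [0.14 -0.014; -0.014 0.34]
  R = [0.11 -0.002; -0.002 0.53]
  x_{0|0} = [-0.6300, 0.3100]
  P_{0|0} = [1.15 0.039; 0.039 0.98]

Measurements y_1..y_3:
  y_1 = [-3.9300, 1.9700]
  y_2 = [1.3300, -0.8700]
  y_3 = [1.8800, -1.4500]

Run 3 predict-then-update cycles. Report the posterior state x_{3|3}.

step 1: x^-=[-0.6451, 0.4859]  P^-=[1.2067 -0.3657; -0.3657 1.5669]  S=[1.2314 0.1538; 0.1538 2.0222]  K=[0.9304 -0.1740; -0.0863 0.7579]  nu=[-3.4015, 1.5680]  x^+=[-4.0827, 1.9677]  P^+=[0.1293 -0.1109; -0.1109 0.4163]
step 2: x^-=[-4.1752, 3.1035]  P^-=[0.2939 -0.2225; -0.2225 0.9067]  S=[0.3493 0.0243; 0.0243 1.3838]  K=[0.6986 -0.1455; -0.0584 0.6353]  nu=[4.7604, -3.4307]  x^+=[-0.3505, 0.6460]  P^+=[0.0991 -0.0914; -0.0914 0.3487]
step 3: x^-=[-0.4204, 0.7912]  P^-=[0.2600 -0.1850; -0.1850 0.8134]  S=[0.3281 0.0363; 0.0363 1.2997]  K=[0.6721 -0.1351; -0.0360 0.6084]  nu=[2.1105, -2.1866]  x^+=[1.2935, -0.6150]  P^+=[0.0947 -0.0852; -0.0852 0.3336]

x_post = [1.2935, -0.6150]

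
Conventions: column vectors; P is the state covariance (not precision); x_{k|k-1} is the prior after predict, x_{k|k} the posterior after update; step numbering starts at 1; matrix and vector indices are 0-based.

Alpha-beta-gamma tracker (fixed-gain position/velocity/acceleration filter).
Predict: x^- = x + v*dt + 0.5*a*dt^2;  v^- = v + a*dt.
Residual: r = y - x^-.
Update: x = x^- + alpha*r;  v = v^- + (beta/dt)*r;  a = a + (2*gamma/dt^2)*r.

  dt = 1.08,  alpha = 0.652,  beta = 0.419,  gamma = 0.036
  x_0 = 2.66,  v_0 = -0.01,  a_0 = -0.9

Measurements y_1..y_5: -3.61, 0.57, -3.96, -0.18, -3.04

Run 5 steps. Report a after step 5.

step 1: x_pred=2.1243  r=-5.7343  x^+=-1.6145  v^+=-3.2067  a^+=-1.2540
step 2: x_pred=-5.8090  r=6.3790  x^+=-1.6499  v^+=-2.0862  a^+=-0.8602
step 3: x_pred=-4.4046  r=0.4446  x^+=-4.1147  v^+=-2.8427  a^+=-0.8328
step 4: x_pred=-7.6705  r=7.4905  x^+=-2.7867  v^+=-0.8360  a^+=-0.3704
step 5: x_pred=-3.9056  r=0.8656  x^+=-3.3412  v^+=-0.9002  a^+=-0.3169

a_post = -0.3169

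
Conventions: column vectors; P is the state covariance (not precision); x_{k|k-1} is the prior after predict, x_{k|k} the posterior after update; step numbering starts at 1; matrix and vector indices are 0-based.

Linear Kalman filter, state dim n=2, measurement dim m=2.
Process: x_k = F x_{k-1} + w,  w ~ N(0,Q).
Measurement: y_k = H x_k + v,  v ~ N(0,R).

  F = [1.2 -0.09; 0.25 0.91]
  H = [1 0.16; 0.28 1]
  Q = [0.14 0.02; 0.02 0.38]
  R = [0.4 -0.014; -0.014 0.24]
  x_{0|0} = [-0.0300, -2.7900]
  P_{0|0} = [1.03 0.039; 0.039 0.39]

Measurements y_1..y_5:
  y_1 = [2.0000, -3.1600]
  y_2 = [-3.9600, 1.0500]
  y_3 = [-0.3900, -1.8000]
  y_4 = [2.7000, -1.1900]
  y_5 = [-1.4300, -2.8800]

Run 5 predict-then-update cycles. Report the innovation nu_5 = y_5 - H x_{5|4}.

innov = [-2.8199, -2.4481]

step 1: x^-=[0.2151, -2.5464]  P^-=[1.6179 0.3388; 0.3388 0.7851]  S=[2.1464 0.9186; 0.9186 1.3416]  K=[0.7447 0.0803; -0.0910 0.7182]  nu=[2.1923, -0.6738]  x^+=[1.7935, -3.2298]  P^+=[0.3092 -0.0777; -0.0777 0.1954]
step 2: x^-=[2.4429, -2.4908]  P^-=[0.6036 0.0136; 0.0136 0.5258]  S=[1.0214 0.2534; 0.2534 0.8207]  K=[0.5825 0.0427; -0.0697 0.6668]  nu=[-6.0044, 2.8567]  x^+=[-0.9325, -0.1675]  P^+=[0.2429 -0.0659; -0.0659 0.1795]
step 3: x^-=[-1.1039, -0.3855]  P^-=[0.5055 0.0077; 0.0077 0.5138]  S=[0.9211 0.2178; 0.2178 0.7977]  K=[0.5408 0.0394; -0.0591 0.6629]  nu=[0.7756, -1.1054]  x^+=[-0.7280, -1.1642]  P^+=[0.2256 -0.0613; -0.0613 0.1771]
step 4: x^-=[-0.7689, -1.2414]  P^-=[0.4795 0.0076; 0.0076 0.5129]  S=[0.8951 0.2103; 0.2103 0.7947]  K=[0.5280 0.0388; -0.0555 0.6627]  nu=[3.6675, 0.2667]  x^+=[1.1778, -1.2682]  P^+=[0.2202 -0.0597; -0.0597 0.1765]
step 5: x^-=[1.5274, -0.8596]  P^-=[0.4714 0.0077; 0.0077 0.5128]  S=[0.8870 0.2081; 0.2081 0.7941]  K=[0.5238 0.0387; -0.0543 0.6627]  nu=[-2.8199, -2.4481]  x^+=[-0.0442, -2.3289]  P^+=[0.2184 -0.0592; -0.0592 0.1764]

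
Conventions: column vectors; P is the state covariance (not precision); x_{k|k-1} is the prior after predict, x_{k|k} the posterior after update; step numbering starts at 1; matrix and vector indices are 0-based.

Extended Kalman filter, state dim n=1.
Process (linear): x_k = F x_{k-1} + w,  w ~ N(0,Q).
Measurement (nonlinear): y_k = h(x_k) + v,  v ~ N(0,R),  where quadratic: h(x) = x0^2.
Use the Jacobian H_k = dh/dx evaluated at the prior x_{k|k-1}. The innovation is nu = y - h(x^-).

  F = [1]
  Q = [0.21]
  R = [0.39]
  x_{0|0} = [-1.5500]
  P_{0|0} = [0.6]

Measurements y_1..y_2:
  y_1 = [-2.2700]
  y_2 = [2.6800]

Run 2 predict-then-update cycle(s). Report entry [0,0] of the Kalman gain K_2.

K[0,0] = -0.1415

step 1: x^-=[-1.5500]  P^-=[0.8100]  H_jac=[-3.1000]  S=[8.1741]  K=[-0.3072]  nu=[-4.6725]  x^+=[-0.1147]  P^+=[0.0386]
step 2: x^-=[-0.1147]  P^-=[0.2486]  H_jac=[-0.2293]  S=[0.4031]  K=[-0.1415]  nu=[2.6669]  x^+=[-0.4919]  P^+=[0.2406]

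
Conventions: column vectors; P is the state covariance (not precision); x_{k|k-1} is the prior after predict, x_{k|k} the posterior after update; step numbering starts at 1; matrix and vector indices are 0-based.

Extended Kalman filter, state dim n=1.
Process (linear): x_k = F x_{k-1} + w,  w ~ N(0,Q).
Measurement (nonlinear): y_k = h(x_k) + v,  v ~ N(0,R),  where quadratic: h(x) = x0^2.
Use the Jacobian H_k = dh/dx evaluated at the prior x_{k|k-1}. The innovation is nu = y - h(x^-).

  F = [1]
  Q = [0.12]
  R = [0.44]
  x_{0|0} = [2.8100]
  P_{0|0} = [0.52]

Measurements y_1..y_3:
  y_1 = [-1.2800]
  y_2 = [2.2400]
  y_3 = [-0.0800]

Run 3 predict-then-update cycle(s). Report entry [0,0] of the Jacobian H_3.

H_jac[0,0] = 2.8317

step 1: x^-=[2.8100]  P^-=[0.6400]  H_jac=[5.6200]  S=[20.6540]  K=[0.1741]  nu=[-9.1761]  x^+=[1.2120]  P^+=[0.0136]
step 2: x^-=[1.2120]  P^-=[0.1336]  H_jac=[2.4241]  S=[1.2252]  K=[0.2644]  nu=[0.7710]  x^+=[1.4159]  P^+=[0.0480]
step 3: x^-=[1.4159]  P^-=[0.1680]  H_jac=[2.8317]  S=[1.7871]  K=[0.2662]  nu=[-2.0847]  x^+=[0.8609]  P^+=[0.0414]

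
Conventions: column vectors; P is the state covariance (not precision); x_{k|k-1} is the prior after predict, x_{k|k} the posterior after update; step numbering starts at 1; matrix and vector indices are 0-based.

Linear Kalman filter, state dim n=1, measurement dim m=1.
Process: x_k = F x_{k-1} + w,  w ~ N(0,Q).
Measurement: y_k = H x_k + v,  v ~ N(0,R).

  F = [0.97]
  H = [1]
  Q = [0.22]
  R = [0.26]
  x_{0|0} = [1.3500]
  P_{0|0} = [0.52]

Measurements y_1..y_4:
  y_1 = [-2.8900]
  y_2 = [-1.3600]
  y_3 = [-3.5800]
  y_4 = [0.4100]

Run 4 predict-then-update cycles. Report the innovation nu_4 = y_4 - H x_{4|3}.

innov = [3.0287]

step 1: x^-=[1.3095]  P^-=[0.7093]  S=[0.9693]  K=[0.7318]  nu=[-4.1995]  x^+=[-1.7635]  P^+=[0.1903]
step 2: x^-=[-1.7106]  P^-=[0.3990]  S=[0.6590]  K=[0.6055]  nu=[0.3506]  x^+=[-1.4983]  P^+=[0.1574]
step 3: x^-=[-1.4534]  P^-=[0.3681]  S=[0.6281]  K=[0.5861]  nu=[-2.1266]  x^+=[-2.6997]  P^+=[0.1524]
step 4: x^-=[-2.6187]  P^-=[0.3634]  S=[0.6234]  K=[0.5829]  nu=[3.0287]  x^+=[-0.8532]  P^+=[0.1516]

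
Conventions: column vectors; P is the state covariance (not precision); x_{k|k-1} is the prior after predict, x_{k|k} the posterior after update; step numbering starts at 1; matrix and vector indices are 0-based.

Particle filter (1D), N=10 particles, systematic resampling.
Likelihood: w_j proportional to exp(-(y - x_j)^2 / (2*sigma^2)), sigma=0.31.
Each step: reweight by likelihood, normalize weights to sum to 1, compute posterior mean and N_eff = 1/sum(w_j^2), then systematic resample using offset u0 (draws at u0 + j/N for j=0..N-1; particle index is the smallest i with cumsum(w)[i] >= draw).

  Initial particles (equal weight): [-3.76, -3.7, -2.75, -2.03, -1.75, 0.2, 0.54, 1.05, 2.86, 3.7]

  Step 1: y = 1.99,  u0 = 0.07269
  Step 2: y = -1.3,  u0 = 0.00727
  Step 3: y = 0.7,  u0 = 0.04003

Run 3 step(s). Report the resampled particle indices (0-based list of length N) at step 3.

resampled_idx = [0, 1, 2, 3, 4, 5, 6, 7, 8, 9]

step 1: w=[0.0000, 0.0000, 0.0000, 0.0000, 0.0000, 0.0000, 0.0006, 0.3407, 0.6587, 0.0000]  mean=2.2419  Neff=1.8184  idx=[7, 7, 7, 8, 8, 8, 8, 8, 8, 8]
step 2: w=[0.3333, 0.3333, 0.3333, 0.0000, 0.0000, 0.0000, 0.0000, 0.0000, 0.0000, 0.0000]  mean=1.0500  Neff=3.0000  idx=[0, 0, 0, 0, 1, 1, 1, 2, 2, 2]
step 3: w=[0.1000, 0.1000, 0.1000, 0.1000, 0.1000, 0.1000, 0.1000, 0.1000, 0.1000, 0.1000]  mean=1.0500  Neff=10.0000  idx=[0, 1, 2, 3, 4, 5, 6, 7, 8, 9]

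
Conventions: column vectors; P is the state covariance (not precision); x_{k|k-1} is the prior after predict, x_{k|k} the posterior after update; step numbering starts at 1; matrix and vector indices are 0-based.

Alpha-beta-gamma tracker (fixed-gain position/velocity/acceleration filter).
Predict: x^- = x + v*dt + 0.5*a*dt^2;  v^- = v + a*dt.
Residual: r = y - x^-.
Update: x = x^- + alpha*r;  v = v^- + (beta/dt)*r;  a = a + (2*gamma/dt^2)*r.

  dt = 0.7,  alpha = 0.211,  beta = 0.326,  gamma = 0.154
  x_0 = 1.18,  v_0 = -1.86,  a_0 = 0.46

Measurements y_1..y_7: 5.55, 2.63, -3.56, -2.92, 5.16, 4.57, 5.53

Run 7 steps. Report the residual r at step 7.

resid = 10.3984

step 1: x_pred=-0.0093  r=5.5593  x^+=1.1637  v^+=1.0510  a^+=3.9544
step 2: x_pred=2.8683  r=-0.2383  x^+=2.8180  v^+=3.7082  a^+=3.8046
step 3: x_pred=6.3459  r=-9.9059  x^+=4.2557  v^+=1.7581  a^+=-2.4219
step 4: x_pred=4.8930  r=-7.8130  x^+=3.2445  v^+=-3.5759  a^+=-7.3329
step 5: x_pred=-1.0552  r=6.2152  x^+=0.2562  v^+=-5.8144  a^+=-3.4263
step 6: x_pred=-4.6533  r=9.2233  x^+=-2.7072  v^+=-3.9174  a^+=2.3712
step 7: x_pred=-4.8684  r=10.3984  x^+=-2.6743  v^+=2.5852  a^+=8.9074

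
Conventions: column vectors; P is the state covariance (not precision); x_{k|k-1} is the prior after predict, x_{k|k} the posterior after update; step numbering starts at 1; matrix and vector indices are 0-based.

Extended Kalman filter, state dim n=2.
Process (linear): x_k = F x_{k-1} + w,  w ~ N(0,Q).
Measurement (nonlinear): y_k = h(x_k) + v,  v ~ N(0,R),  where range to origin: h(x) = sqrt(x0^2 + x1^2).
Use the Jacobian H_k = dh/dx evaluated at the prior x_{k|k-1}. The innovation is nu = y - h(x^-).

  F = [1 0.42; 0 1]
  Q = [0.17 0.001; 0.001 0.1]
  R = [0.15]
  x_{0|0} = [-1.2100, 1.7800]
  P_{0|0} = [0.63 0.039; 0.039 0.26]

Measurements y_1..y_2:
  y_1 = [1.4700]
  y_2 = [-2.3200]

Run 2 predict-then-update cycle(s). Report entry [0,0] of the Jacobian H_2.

step 1: x^-=[-0.4624, 1.7800]  P^-=[0.8786 0.1492; 0.1492 0.3600]  H_jac=[-0.2514 0.9679]  S=[0.4702]  K=[-0.1627; 0.6613]  nu=[-0.3691]  x^+=[-0.4023, 1.5359]  P^+=[0.8662 0.1998; 0.1998 0.1544]
step 2: x^-=[0.2427, 1.5359]  P^-=[1.2312 0.2656; 0.2656 0.2544]  H_jac=[0.1561 0.9877]  S=[0.5101]  K=[0.8911; 0.5739]  nu=[-3.8750]  x^+=[-3.2104, -0.6878]  P^+=[0.8261 0.0048; 0.0048 0.0864]

H_jac[0,0] = 0.1561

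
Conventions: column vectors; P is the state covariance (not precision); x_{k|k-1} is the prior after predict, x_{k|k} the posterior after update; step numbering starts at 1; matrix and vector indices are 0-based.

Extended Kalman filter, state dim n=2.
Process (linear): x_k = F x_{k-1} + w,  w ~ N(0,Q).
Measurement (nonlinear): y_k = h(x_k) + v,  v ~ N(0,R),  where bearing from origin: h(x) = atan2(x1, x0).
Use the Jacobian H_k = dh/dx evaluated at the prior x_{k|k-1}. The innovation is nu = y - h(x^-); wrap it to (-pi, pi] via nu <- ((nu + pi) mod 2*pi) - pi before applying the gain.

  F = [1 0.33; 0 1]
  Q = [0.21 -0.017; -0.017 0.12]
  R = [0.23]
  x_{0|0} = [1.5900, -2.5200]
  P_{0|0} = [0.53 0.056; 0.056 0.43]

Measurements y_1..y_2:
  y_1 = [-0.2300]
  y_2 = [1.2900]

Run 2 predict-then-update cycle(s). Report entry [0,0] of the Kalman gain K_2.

K[0,0] = 0.9039

step 1: x^-=[0.7584, -2.5200]  P^-=[0.8238 0.1809; 0.1809 0.5500]  H_jac=[0.3639 0.1095]  S=[0.3601]  K=[0.8875; 0.3501]  nu=[1.0485]  x^+=[1.6889, -2.1530]  P^+=[0.5402 0.0690; 0.0690 0.5059]
step 2: x^-=[0.9784, -2.1530]  P^-=[0.8508 0.2190; 0.2190 0.6259]  H_jac=[0.3850 0.1749]  S=[0.4047]  K=[0.9039; 0.4788]  nu=[2.4343]  x^+=[3.1788, -0.9875]  P^+=[0.5201 0.0438; 0.0438 0.5331]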